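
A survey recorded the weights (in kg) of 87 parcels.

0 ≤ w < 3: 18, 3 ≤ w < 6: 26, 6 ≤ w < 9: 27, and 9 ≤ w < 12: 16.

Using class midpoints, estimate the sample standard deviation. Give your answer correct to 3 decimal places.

Midpoints: 1.5, 4.5, 7.5, 10.5
n = 87, Σfm = 514.5, mean = 5.9138
Σfm² = 3849.75
Σf(m − x̄)² = Σfm² − (Σfm)²/n = 3849.75 − 514.5²/87 = 807.1034
Sample variance = 807.1034 / 86 = 9.3849
Standard deviation = √9.3849 = 3.0635

3.063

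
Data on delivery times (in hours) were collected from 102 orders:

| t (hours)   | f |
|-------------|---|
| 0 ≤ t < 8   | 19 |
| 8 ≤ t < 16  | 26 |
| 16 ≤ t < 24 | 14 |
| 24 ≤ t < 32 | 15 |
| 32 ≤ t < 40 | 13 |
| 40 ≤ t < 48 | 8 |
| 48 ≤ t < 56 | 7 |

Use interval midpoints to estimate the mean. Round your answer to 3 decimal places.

22.275

Midpoints: 4, 12, 20, 28, 36, 44, 52
Σfm = 19×4 + 26×12 + 14×20 + 15×28 + 13×36 + 8×44 + 7×52 = 2272
n = Σf = 102
Mean = 2272 / 102 = 22.2745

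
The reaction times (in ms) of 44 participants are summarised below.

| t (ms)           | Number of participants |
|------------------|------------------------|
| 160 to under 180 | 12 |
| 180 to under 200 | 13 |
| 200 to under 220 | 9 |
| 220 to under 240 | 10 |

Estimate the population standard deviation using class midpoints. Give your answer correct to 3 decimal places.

Midpoints: 170, 190, 210, 230
n = 44, Σfm = 8700, mean = 197.7273
Σfm² = 1742000
Σf(m − x̄)² = Σfm² − (Σfm)²/n = 1742000 − 8700²/44 = 21772.7273
Population variance = 21772.7273 / 44 = 494.8347
Standard deviation = √494.8347 = 22.2449

22.245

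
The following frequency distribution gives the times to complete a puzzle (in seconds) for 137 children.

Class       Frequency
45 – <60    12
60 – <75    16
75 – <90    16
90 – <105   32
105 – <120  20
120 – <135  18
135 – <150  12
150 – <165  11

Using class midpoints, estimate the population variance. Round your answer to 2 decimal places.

Midpoints: 52.5, 67.5, 82.5, 97.5, 112.5, 127.5, 142.5, 157.5
n = 137, Σfm = 14137.5, mean = 103.1934
Σfm² = 1581356.25
Σf(m − x̄)² = Σfm² − (Σfm)²/n = 1581356.25 − 14137.5²/137 = 122459.1241
Population variance = 122459.1241 / 137 = 893.8622

893.86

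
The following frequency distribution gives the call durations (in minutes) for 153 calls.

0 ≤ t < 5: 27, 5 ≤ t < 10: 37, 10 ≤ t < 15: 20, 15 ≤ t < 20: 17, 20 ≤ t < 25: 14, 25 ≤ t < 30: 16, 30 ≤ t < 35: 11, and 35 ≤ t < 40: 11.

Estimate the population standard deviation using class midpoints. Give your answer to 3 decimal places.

Midpoints: 2.5, 7.5, 12.5, 17.5, 22.5, 27.5, 32.5, 37.5
n = 153, Σfm = 2417.5, mean = 15.8007
Σfm² = 56856.25
Σf(m − x̄)² = Σfm² − (Σfm)²/n = 56856.25 − 2417.5²/153 = 18658.1699
Population variance = 18658.1699 / 153 = 121.9488
Standard deviation = √121.9488 = 11.0430

11.043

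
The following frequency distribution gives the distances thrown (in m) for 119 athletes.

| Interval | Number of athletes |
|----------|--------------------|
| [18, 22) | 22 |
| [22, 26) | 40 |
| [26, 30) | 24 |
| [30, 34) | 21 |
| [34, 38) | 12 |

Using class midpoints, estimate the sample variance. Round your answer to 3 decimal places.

24.979

Midpoints: 20, 24, 28, 32, 36
n = 119, Σfm = 3176, mean = 26.6891
Σfm² = 87712
Σf(m − x̄)² = Σfm² − (Σfm)²/n = 87712 − 3176²/119 = 2947.4958
Sample variance = 2947.4958 / 118 = 24.9788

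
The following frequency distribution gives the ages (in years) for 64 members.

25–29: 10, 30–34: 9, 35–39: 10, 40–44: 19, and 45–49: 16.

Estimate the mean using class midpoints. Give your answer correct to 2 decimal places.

Midpoints: 27, 32, 37, 42, 47
Σfm = 10×27 + 9×32 + 10×37 + 19×42 + 16×47 = 2478
n = Σf = 64
Mean = 2478 / 64 = 38.7188

38.72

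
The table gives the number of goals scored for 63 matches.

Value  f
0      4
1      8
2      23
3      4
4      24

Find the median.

Cumulative frequencies: 4, 12, 35, 39, 63
n = 63, so the median is the value in position (n+1)/2 = 32.
Position 32 falls at value 2.

2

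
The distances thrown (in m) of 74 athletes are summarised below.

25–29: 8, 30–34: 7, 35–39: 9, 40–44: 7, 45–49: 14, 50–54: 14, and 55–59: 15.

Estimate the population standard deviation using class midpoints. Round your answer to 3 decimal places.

9.939

Midpoints: 27, 32, 37, 42, 47, 52, 57
n = 74, Σfm = 3308, mean = 44.7027
Σfm² = 155186
Σf(m − x̄)² = Σfm² − (Σfm)²/n = 155186 − 3308²/74 = 7309.4595
Population variance = 7309.4595 / 74 = 98.7765
Standard deviation = √98.7765 = 9.9386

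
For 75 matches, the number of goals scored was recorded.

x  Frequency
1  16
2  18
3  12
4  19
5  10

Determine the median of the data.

3

Cumulative frequencies: 16, 34, 46, 65, 75
n = 75, so the median is the value in position (n+1)/2 = 38.
Position 38 falls at value 3.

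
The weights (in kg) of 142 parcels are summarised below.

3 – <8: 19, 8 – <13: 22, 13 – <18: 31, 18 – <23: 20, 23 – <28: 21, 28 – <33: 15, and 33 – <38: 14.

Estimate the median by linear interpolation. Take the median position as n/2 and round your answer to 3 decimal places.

Cumulative frequencies: 19, 41, 72, 92, 113, 128, 142
n = 142; position = n/2 = 71.
This falls in the class 13 – <18: L = 13, F = 41, f = 31, h = 5.
Median ≈ 13 + ((71 − 41) / 31) × 5 = 17.8387

17.839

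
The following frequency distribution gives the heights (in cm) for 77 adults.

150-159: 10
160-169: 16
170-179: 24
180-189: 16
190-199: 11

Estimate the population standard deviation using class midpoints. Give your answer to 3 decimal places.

12.271

Midpoints: 154.5, 164.5, 174.5, 184.5, 194.5
n = 77, Σfm = 13456.5, mean = 174.7597
Σfm² = 2363249.25
Σf(m − x̄)² = Σfm² − (Σfm)²/n = 2363249.25 − 13456.5²/77 = 11594.8052
Population variance = 11594.8052 / 77 = 150.5819
Standard deviation = √150.5819 = 12.2712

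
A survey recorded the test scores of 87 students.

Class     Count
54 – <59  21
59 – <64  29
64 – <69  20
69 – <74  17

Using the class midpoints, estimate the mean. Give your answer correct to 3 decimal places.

Midpoints: 56.5, 61.5, 66.5, 71.5
Σfm = 21×56.5 + 29×61.5 + 20×66.5 + 17×71.5 = 5515.5
n = Σf = 87
Mean = 5515.5 / 87 = 63.3966

63.397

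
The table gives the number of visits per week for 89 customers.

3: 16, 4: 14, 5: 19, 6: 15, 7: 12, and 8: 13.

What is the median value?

5

Cumulative frequencies: 16, 30, 49, 64, 76, 89
n = 89, so the median is the value in position (n+1)/2 = 45.
Position 45 falls at value 5.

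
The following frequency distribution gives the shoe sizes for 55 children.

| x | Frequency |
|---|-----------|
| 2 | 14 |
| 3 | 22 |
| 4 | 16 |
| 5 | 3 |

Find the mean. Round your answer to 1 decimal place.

3.1

Values: 2, 3, 4, 5
Σfx = 14×2 + 22×3 + 16×4 + 3×5 = 173
n = Σf = 55
Mean = 173 / 55 = 3.1455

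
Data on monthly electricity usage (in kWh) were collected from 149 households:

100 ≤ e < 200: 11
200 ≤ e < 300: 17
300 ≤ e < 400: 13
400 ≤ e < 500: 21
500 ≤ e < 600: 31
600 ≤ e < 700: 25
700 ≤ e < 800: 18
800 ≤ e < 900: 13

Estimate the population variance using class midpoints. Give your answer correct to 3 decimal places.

40547.723

Midpoints: 150, 250, 350, 450, 550, 650, 750, 850
n = 149, Σfm = 77750, mean = 521.8121
Σfm² = 46612500
Σf(m − x̄)² = Σfm² − (Σfm)²/n = 46612500 − 77750²/149 = 6041610.7383
Population variance = 6041610.7383 / 149 = 40547.7231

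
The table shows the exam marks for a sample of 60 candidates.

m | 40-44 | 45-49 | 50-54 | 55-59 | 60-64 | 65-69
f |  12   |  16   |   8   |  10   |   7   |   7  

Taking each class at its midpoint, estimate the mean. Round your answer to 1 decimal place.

52.4

Midpoints: 42, 47, 52, 57, 62, 67
Σfm = 12×42 + 16×47 + 8×52 + 10×57 + 7×62 + 7×67 = 3145
n = Σf = 60
Mean = 3145 / 60 = 52.4167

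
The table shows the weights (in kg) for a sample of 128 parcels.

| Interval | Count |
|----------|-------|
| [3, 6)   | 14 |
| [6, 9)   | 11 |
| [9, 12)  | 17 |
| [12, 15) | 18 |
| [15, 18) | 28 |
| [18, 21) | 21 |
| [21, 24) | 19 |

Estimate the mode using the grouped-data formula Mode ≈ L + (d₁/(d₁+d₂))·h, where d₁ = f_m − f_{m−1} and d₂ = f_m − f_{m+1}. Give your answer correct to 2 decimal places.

Modal class: [15, 18) (highest frequency 28).
d₁ = 28 − 18 = 10, d₂ = 28 − 21 = 7
Mode ≈ 15 + (10/(10+7)) × 3 = 15 + 1.7647 = 16.7647

16.76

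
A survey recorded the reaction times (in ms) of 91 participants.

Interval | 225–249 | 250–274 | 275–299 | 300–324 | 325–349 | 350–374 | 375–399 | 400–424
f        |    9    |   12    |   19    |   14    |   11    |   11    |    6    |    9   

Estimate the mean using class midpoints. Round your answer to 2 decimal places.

316.67

Midpoints: 237, 262, 287, 312, 337, 362, 387, 412
Σfm = 9×237 + 12×262 + 19×287 + 14×312 + 11×337 + 11×362 + 6×387 + 9×412 = 28817
n = Σf = 91
Mean = 28817 / 91 = 316.6703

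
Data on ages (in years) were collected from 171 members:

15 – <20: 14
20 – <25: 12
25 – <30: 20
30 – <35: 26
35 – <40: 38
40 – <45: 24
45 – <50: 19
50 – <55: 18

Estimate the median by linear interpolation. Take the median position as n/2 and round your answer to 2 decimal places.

36.78

Cumulative frequencies: 14, 26, 46, 72, 110, 134, 153, 171
n = 171; position = n/2 = 85.5.
This falls in the class 35 – <40: L = 35, F = 72, f = 38, h = 5.
Median ≈ 35 + ((85.5 − 72) / 38) × 5 = 36.7763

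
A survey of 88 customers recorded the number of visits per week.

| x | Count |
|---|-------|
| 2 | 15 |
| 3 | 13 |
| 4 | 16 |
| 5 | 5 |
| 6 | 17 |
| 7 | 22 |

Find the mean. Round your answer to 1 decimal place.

Values: 2, 3, 4, 5, 6, 7
Σfx = 15×2 + 13×3 + 16×4 + 5×5 + 17×6 + 22×7 = 414
n = Σf = 88
Mean = 414 / 88 = 4.7045

4.7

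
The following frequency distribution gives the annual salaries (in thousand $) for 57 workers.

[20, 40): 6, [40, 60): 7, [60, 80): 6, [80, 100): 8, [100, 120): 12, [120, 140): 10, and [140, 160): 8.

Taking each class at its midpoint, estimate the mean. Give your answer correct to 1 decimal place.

96.3

Midpoints: 30, 50, 70, 90, 110, 130, 150
Σfm = 6×30 + 7×50 + 6×70 + 8×90 + 12×110 + 10×130 + 8×150 = 5490
n = Σf = 57
Mean = 5490 / 57 = 96.3158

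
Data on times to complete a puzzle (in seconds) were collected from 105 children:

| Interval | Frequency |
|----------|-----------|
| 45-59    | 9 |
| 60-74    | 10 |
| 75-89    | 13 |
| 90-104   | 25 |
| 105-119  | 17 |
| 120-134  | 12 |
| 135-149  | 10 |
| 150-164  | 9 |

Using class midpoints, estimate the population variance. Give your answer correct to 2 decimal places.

Midpoints: 52, 67, 82, 97, 112, 127, 142, 157
n = 105, Σfm = 10890, mean = 103.7143
Σfm² = 1222140
Σf(m − x̄)² = Σfm² − (Σfm)²/n = 1222140 − 10890²/105 = 92691.4286
Population variance = 92691.4286 / 105 = 882.7755

882.78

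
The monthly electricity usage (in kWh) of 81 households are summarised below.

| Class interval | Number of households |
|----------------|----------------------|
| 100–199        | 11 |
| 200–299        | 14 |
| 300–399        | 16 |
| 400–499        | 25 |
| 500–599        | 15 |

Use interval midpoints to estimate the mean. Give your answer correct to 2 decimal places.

Midpoints: 149.5, 249.5, 349.5, 449.5, 549.5
Σfm = 11×149.5 + 14×249.5 + 16×349.5 + 25×449.5 + 15×549.5 = 30209.5
n = Σf = 81
Mean = 30209.5 / 81 = 372.9568

372.96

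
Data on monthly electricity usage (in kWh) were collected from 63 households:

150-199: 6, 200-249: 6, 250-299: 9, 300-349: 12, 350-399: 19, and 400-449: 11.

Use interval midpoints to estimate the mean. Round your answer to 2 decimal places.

326.09

Midpoints: 174.5, 224.5, 274.5, 324.5, 374.5, 424.5
Σfm = 6×174.5 + 6×224.5 + 9×274.5 + 12×324.5 + 19×374.5 + 11×424.5 = 20543.5
n = Σf = 63
Mean = 20543.5 / 63 = 326.0873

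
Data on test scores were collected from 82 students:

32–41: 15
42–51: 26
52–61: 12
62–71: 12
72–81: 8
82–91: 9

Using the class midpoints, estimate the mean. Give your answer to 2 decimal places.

56.38

Midpoints: 36.5, 46.5, 56.5, 66.5, 76.5, 86.5
Σfm = 15×36.5 + 26×46.5 + 12×56.5 + 12×66.5 + 8×76.5 + 9×86.5 = 4623
n = Σf = 82
Mean = 4623 / 82 = 56.3780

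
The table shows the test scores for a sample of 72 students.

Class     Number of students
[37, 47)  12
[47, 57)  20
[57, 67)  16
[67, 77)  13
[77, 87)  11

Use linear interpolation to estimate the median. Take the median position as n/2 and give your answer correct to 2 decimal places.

59.50

Cumulative frequencies: 12, 32, 48, 61, 72
n = 72; position = n/2 = 36.
This falls in the class [57, 67): L = 57, F = 32, f = 16, h = 10.
Median ≈ 57 + ((36 − 32) / 16) × 10 = 59.5000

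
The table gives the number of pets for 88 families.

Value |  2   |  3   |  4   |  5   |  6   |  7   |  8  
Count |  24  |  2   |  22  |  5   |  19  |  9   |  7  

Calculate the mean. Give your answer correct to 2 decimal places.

4.55

Values: 2, 3, 4, 5, 6, 7, 8
Σfx = 24×2 + 2×3 + 22×4 + 5×5 + 19×6 + 9×7 + 7×8 = 400
n = Σf = 88
Mean = 400 / 88 = 4.5455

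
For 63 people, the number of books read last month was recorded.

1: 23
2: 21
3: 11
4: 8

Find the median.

Cumulative frequencies: 23, 44, 55, 63
n = 63, so the median is the value in position (n+1)/2 = 32.
Position 32 falls at value 2.

2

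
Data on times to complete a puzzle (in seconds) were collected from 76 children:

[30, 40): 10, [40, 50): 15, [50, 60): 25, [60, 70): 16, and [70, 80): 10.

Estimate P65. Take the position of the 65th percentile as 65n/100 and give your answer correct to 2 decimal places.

Cumulative frequencies: 10, 25, 50, 66, 76
n = 76; position = 65n/100 = 49.4.
This falls in the class [50, 60): L = 50, F = 25, f = 25, h = 10.
65th percentile ≈ 50 + ((49.4 − 25) / 25) × 10 = 59.7600

59.76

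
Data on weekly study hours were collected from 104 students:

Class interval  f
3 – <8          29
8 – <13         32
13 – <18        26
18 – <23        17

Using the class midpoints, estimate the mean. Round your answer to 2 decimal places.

11.99

Midpoints: 5.5, 10.5, 15.5, 20.5
Σfm = 29×5.5 + 32×10.5 + 26×15.5 + 17×20.5 = 1247
n = Σf = 104
Mean = 1247 / 104 = 11.9904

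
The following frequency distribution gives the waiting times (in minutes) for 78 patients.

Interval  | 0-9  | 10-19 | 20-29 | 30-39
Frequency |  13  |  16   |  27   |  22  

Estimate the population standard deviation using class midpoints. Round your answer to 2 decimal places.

10.43

Midpoints: 4.5, 14.5, 24.5, 34.5
n = 78, Σfm = 1711, mean = 21.9359
Σfm² = 46019.5
Σf(m − x̄)² = Σfm² − (Σfm)²/n = 46019.5 − 1711²/78 = 8487.1795
Population variance = 8487.1795 / 78 = 108.8100
Standard deviation = √108.8100 = 10.4312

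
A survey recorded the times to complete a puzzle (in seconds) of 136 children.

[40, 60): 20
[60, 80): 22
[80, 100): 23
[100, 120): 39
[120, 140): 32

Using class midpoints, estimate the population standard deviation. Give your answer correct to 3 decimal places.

27.474

Midpoints: 50, 70, 90, 110, 130
n = 136, Σfm = 13060, mean = 96.0294
Σfm² = 1356800
Σf(m − x̄)² = Σfm² − (Σfm)²/n = 1356800 − 13060²/136 = 102655.8824
Population variance = 102655.8824 / 136 = 754.8227
Standard deviation = √754.8227 = 27.4740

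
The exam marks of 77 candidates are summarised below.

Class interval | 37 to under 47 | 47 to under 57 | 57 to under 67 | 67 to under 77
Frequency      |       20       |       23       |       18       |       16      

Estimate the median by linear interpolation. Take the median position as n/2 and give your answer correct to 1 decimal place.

55.0

Cumulative frequencies: 20, 43, 61, 77
n = 77; position = n/2 = 38.5.
This falls in the class 47 to under 57: L = 47, F = 20, f = 23, h = 10.
Median ≈ 47 + ((38.5 − 20) / 23) × 10 = 55.0435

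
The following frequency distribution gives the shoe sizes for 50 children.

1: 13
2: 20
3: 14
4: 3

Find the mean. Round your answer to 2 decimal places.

2.14

Values: 1, 2, 3, 4
Σfx = 13×1 + 20×2 + 14×3 + 3×4 = 107
n = Σf = 50
Mean = 107 / 50 = 2.1400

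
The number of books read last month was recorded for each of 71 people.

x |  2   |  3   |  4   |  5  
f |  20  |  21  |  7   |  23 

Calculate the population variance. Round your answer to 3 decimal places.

1.460

Values: 2, 3, 4, 5
n = 71, Σfx = 246, mean = 3.4648
Σfx² = 956
Σf(x − x̄)² = Σfx² − (Σfx)²/n = 956 − 246²/71 = 103.6620
Population variance = 103.6620 / 71 = 1.4600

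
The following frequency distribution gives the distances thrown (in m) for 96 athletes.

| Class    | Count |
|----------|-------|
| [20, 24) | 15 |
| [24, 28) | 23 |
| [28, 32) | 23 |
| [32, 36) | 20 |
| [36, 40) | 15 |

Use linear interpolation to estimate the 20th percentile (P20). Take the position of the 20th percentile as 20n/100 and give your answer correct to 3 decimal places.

24.730

Cumulative frequencies: 15, 38, 61, 81, 96
n = 96; position = 20n/100 = 19.2.
This falls in the class [24, 28): L = 24, F = 15, f = 23, h = 4.
20th percentile ≈ 24 + ((19.2 − 15) / 23) × 4 = 24.7304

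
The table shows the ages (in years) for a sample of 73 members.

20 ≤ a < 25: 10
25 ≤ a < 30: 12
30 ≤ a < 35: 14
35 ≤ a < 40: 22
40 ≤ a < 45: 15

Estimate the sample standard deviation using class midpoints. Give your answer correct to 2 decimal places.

6.68

Midpoints: 22.5, 27.5, 32.5, 37.5, 42.5
n = 73, Σfm = 2472.5, mean = 33.8699
Σfm² = 86956.25
Σf(m − x̄)² = Σfm² − (Σfm)²/n = 86956.25 − 2472.5²/73 = 3213.0137
Sample variance = 3213.0137 / 72 = 44.6252
Standard deviation = √44.6252 = 6.6802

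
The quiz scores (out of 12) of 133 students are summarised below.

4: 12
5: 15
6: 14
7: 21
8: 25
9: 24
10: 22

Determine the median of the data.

Cumulative frequencies: 12, 27, 41, 62, 87, 111, 133
n = 133, so the median is the value in position (n+1)/2 = 67.
Position 67 falls at value 8.

8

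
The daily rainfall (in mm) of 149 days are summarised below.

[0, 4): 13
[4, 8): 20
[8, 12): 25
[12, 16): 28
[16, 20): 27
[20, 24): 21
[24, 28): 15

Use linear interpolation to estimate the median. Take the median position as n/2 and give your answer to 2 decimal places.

Cumulative frequencies: 13, 33, 58, 86, 113, 134, 149
n = 149; position = n/2 = 74.5.
This falls in the class [12, 16): L = 12, F = 58, f = 28, h = 4.
Median ≈ 12 + ((74.5 − 58) / 28) × 4 = 14.3571

14.36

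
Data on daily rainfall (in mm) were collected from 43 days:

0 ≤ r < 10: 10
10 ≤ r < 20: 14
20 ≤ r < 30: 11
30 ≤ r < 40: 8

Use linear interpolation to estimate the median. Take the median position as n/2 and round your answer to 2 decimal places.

Cumulative frequencies: 10, 24, 35, 43
n = 43; position = n/2 = 21.5.
This falls in the class 10 ≤ r < 20: L = 10, F = 10, f = 14, h = 10.
Median ≈ 10 + ((21.5 − 10) / 14) × 10 = 18.2143

18.21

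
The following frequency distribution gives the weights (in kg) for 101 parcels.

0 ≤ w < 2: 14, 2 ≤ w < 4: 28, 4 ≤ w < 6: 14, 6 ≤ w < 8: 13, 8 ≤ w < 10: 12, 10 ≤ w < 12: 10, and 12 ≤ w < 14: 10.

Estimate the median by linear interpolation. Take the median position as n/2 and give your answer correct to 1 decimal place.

Cumulative frequencies: 14, 42, 56, 69, 81, 91, 101
n = 101; position = n/2 = 50.5.
This falls in the class 4 ≤ w < 6: L = 4, F = 42, f = 14, h = 2.
Median ≈ 4 + ((50.5 − 42) / 14) × 2 = 5.2143

5.2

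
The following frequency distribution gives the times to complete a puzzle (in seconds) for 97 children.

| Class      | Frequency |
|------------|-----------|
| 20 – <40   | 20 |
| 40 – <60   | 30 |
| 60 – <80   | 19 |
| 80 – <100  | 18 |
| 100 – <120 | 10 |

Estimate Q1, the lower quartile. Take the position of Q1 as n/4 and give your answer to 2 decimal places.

Cumulative frequencies: 20, 50, 69, 87, 97
n = 97; position = n/4 = 24.25.
This falls in the class 40 – <60: L = 40, F = 20, f = 30, h = 20.
Lower quartile ≈ 40 + ((24.25 − 20) / 30) × 20 = 42.8333

42.83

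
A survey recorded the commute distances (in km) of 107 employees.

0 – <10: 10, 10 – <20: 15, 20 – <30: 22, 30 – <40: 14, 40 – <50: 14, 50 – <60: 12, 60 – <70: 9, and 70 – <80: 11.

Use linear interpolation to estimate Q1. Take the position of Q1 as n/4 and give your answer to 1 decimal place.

Cumulative frequencies: 10, 25, 47, 61, 75, 87, 96, 107
n = 107; position = n/4 = 26.75.
This falls in the class 20 – <30: L = 20, F = 25, f = 22, h = 10.
Lower quartile ≈ 20 + ((26.75 − 25) / 22) × 10 = 20.7955

20.8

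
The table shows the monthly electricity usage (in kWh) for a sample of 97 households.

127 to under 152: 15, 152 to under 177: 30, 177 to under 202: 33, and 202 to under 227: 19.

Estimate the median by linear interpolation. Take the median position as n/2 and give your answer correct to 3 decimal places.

179.652

Cumulative frequencies: 15, 45, 78, 97
n = 97; position = n/2 = 48.5.
This falls in the class 177 to under 202: L = 177, F = 45, f = 33, h = 25.
Median ≈ 177 + ((48.5 − 45) / 33) × 25 = 179.6515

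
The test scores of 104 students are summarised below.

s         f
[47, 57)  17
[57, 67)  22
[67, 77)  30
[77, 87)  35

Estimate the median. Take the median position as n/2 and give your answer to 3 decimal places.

Cumulative frequencies: 17, 39, 69, 104
n = 104; position = n/2 = 52.
This falls in the class [67, 77): L = 67, F = 39, f = 30, h = 10.
Median ≈ 67 + ((52 − 39) / 30) × 10 = 71.3333

71.333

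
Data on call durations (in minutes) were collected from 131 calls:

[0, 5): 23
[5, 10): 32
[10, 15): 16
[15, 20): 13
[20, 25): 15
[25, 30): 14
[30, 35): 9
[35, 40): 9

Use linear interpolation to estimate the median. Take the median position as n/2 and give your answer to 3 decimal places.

13.281

Cumulative frequencies: 23, 55, 71, 84, 99, 113, 122, 131
n = 131; position = n/2 = 65.5.
This falls in the class [10, 15): L = 10, F = 55, f = 16, h = 5.
Median ≈ 10 + ((65.5 − 55) / 16) × 5 = 13.2812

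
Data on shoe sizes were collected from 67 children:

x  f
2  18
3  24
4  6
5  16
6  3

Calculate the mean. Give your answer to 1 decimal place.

3.4

Values: 2, 3, 4, 5, 6
Σfx = 18×2 + 24×3 + 6×4 + 16×5 + 3×6 = 230
n = Σf = 67
Mean = 230 / 67 = 3.4328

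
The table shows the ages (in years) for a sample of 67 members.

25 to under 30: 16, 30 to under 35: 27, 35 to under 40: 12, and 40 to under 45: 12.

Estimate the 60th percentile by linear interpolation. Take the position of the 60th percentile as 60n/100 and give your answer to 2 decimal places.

Cumulative frequencies: 16, 43, 55, 67
n = 67; position = 60n/100 = 40.2.
This falls in the class 30 to under 35: L = 30, F = 16, f = 27, h = 5.
60th percentile ≈ 30 + ((40.2 − 16) / 27) × 5 = 34.4815

34.48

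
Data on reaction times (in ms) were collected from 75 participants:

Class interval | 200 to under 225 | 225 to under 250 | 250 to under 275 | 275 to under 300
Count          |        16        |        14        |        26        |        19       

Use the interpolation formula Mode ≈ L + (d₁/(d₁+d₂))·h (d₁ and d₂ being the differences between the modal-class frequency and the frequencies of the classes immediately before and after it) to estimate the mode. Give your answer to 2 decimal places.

265.79

Modal class: 250 to under 275 (highest frequency 26).
d₁ = 26 − 14 = 12, d₂ = 26 − 19 = 7
Mode ≈ 250 + (12/(12+7)) × 25 = 250 + 15.7895 = 265.7895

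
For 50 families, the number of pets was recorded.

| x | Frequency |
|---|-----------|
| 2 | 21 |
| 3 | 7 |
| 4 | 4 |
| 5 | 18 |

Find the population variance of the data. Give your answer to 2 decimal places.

1.80

Values: 2, 3, 4, 5
n = 50, Σfx = 169, mean = 3.3800
Σfx² = 661
Σf(x − x̄)² = Σfx² − (Σfx)²/n = 661 − 169²/50 = 89.7800
Population variance = 89.7800 / 50 = 1.7956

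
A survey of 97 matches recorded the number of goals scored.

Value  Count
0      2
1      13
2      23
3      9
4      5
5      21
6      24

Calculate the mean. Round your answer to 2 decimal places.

3.66

Values: 0, 1, 2, 3, 4, 5, 6
Σfx = 2×0 + 13×1 + 23×2 + 9×3 + 5×4 + 21×5 + 24×6 = 355
n = Σf = 97
Mean = 355 / 97 = 3.6598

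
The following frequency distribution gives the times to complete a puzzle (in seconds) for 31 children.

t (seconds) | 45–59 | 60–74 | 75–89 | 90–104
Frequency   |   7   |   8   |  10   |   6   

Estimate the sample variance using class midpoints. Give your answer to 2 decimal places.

253.06

Midpoints: 52, 67, 82, 97
n = 31, Σfm = 2302, mean = 74.2581
Σfm² = 178534
Σf(m − x̄)² = Σfm² − (Σfm)²/n = 178534 − 2302²/31 = 7591.9355
Sample variance = 7591.9355 / 30 = 253.0645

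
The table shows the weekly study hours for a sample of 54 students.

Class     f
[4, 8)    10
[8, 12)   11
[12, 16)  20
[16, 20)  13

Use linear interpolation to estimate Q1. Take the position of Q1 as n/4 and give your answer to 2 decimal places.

9.27

Cumulative frequencies: 10, 21, 41, 54
n = 54; position = n/4 = 13.5.
This falls in the class [8, 12): L = 8, F = 10, f = 11, h = 4.
Lower quartile ≈ 8 + ((13.5 − 10) / 11) × 4 = 9.2727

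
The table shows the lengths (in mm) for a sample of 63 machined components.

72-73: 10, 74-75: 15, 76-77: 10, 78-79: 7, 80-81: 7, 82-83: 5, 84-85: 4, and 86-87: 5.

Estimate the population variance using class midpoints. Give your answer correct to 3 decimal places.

Midpoints: 72.5, 74.5, 76.5, 78.5, 80.5, 82.5, 84.5, 86.5
n = 63, Σfm = 4903.5, mean = 77.8333
Σfm² = 382839.75
Σf(m − x̄)² = Σfm² − (Σfm)²/n = 382839.75 − 4903.5²/63 = 1184.0000
Population variance = 1184.0000 / 63 = 18.7937

18.794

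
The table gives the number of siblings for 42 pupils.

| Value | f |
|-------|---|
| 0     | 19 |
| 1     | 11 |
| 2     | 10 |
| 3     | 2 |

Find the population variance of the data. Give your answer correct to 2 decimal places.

Values: 0, 1, 2, 3
n = 42, Σfx = 37, mean = 0.8810
Σfx² = 69
Σf(x − x̄)² = Σfx² − (Σfx)²/n = 69 − 37²/42 = 36.4048
Population variance = 36.4048 / 42 = 0.8668

0.87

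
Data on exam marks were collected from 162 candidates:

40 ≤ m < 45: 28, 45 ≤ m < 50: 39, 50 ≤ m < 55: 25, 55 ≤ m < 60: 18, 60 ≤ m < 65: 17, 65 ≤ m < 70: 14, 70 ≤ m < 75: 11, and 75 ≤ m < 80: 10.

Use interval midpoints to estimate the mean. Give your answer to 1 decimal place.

55.4

Midpoints: 42.5, 47.5, 52.5, 57.5, 62.5, 67.5, 72.5, 77.5
Σfm = 28×42.5 + 39×47.5 + 25×52.5 + 18×57.5 + 17×62.5 + 14×67.5 + 11×72.5 + 10×77.5 = 8970
n = Σf = 162
Mean = 8970 / 162 = 55.3704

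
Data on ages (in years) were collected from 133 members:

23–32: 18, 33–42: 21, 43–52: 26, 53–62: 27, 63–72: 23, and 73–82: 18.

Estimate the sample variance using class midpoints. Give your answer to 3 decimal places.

255.423

Midpoints: 27.5, 37.5, 47.5, 57.5, 67.5, 77.5
n = 133, Σfm = 7017.5, mean = 52.7632
Σfm² = 403981.25
Σf(m − x̄)² = Σfm² − (Σfm)²/n = 403981.25 − 7017.5²/133 = 33715.7895
Sample variance = 33715.7895 / 132 = 255.4226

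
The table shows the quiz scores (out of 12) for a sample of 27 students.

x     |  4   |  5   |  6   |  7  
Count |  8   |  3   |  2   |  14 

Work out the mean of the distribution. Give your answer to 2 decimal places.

5.81

Values: 4, 5, 6, 7
Σfx = 8×4 + 3×5 + 2×6 + 14×7 = 157
n = Σf = 27
Mean = 157 / 27 = 5.8148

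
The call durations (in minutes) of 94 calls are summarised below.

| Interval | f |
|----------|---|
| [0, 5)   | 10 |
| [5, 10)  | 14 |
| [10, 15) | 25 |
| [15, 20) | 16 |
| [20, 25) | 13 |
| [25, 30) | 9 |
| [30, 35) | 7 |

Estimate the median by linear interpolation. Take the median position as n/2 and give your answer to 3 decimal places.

14.600

Cumulative frequencies: 10, 24, 49, 65, 78, 87, 94
n = 94; position = n/2 = 47.
This falls in the class [10, 15): L = 10, F = 24, f = 25, h = 5.
Median ≈ 10 + ((47 − 24) / 25) × 5 = 14.6000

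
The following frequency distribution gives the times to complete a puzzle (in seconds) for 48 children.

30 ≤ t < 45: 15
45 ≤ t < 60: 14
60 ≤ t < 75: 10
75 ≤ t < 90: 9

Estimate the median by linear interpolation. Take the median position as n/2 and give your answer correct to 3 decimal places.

54.643

Cumulative frequencies: 15, 29, 39, 48
n = 48; position = n/2 = 24.
This falls in the class 45 ≤ t < 60: L = 45, F = 15, f = 14, h = 15.
Median ≈ 45 + ((24 − 15) / 14) × 15 = 54.6429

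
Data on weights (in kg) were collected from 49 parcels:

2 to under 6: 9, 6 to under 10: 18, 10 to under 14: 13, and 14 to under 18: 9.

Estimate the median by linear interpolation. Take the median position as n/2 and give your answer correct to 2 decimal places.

Cumulative frequencies: 9, 27, 40, 49
n = 49; position = n/2 = 24.5.
This falls in the class 6 to under 10: L = 6, F = 9, f = 18, h = 4.
Median ≈ 6 + ((24.5 − 9) / 18) × 4 = 9.4444

9.44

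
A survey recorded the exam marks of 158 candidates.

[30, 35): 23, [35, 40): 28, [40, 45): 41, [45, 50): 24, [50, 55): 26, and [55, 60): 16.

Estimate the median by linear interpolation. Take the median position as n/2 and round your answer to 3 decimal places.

43.415

Cumulative frequencies: 23, 51, 92, 116, 142, 158
n = 158; position = n/2 = 79.
This falls in the class [40, 45): L = 40, F = 51, f = 41, h = 5.
Median ≈ 40 + ((79 − 51) / 41) × 5 = 43.4146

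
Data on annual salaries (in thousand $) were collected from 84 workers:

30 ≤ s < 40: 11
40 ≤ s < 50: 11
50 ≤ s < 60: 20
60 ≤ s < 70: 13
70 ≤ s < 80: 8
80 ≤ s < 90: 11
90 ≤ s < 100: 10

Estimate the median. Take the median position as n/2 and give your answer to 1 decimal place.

60.0

Cumulative frequencies: 11, 22, 42, 55, 63, 74, 84
n = 84; position = n/2 = 42.
This falls in the class 50 ≤ s < 60: L = 50, F = 22, f = 20, h = 10.
Median ≈ 50 + ((42 − 22) / 20) × 10 = 60.0000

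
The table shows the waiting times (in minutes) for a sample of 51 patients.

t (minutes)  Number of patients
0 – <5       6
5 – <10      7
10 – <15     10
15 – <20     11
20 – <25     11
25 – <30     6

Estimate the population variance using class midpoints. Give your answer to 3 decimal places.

Midpoints: 2.5, 7.5, 12.5, 17.5, 22.5, 27.5
n = 51, Σfm = 797.5, mean = 15.6373
Σfm² = 15468.75
Σf(m − x̄)² = Σfm² − (Σfm)²/n = 15468.75 − 797.5²/51 = 2998.0392
Population variance = 2998.0392 / 51 = 58.7851

58.785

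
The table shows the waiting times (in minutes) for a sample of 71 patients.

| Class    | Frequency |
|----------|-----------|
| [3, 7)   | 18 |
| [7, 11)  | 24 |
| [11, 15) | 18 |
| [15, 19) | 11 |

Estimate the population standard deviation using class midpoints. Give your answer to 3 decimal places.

Midpoints: 5, 9, 13, 17
n = 71, Σfm = 727, mean = 10.2394
Σfm² = 8615
Σf(m − x̄)² = Σfm² − (Σfm)²/n = 8615 − 727²/71 = 1170.9296
Population variance = 1170.9296 / 71 = 16.4920
Standard deviation = √16.4920 = 4.0610

4.061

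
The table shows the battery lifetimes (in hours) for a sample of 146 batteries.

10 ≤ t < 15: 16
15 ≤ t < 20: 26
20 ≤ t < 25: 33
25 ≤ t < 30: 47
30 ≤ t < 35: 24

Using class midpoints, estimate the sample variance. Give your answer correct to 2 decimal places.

38.56

Midpoints: 12.5, 17.5, 22.5, 27.5, 32.5
n = 146, Σfm = 3470, mean = 23.7671
Σfm² = 88062.5
Σf(m − x̄)² = Σfm² − (Σfm)²/n = 88062.5 − 3470²/146 = 5590.5822
Sample variance = 5590.5822 / 145 = 38.5557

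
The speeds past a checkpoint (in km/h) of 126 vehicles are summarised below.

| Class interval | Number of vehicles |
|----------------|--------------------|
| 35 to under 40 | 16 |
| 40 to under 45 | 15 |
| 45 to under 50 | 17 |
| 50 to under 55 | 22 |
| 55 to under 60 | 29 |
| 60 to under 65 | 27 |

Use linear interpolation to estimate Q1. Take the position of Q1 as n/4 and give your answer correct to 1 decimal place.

Cumulative frequencies: 16, 31, 48, 70, 99, 126
n = 126; position = n/4 = 31.5.
This falls in the class 45 to under 50: L = 45, F = 31, f = 17, h = 5.
Lower quartile ≈ 45 + ((31.5 − 31) / 17) × 5 = 45.1471

45.1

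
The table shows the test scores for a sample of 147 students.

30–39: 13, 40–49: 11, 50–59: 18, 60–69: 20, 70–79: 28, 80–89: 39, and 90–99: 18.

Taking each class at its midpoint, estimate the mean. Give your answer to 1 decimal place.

Midpoints: 34.5, 44.5, 54.5, 64.5, 74.5, 84.5, 94.5
Σfm = 13×34.5 + 11×44.5 + 18×54.5 + 20×64.5 + 28×74.5 + 39×84.5 + 18×94.5 = 10291.5
n = Σf = 147
Mean = 10291.5 / 147 = 70.0102

70.0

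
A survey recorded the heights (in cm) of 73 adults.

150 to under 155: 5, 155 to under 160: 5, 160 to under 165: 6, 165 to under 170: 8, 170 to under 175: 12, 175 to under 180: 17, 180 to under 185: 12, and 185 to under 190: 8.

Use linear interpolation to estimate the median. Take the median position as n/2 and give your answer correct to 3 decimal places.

Cumulative frequencies: 5, 10, 16, 24, 36, 53, 65, 73
n = 73; position = n/2 = 36.5.
This falls in the class 175 to under 180: L = 175, F = 36, f = 17, h = 5.
Median ≈ 175 + ((36.5 − 36) / 17) × 5 = 175.1471

175.147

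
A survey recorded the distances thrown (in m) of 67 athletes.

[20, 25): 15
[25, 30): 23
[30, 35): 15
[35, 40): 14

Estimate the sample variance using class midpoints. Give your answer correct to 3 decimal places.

Midpoints: 22.5, 27.5, 32.5, 37.5
n = 67, Σfm = 1982.5, mean = 29.5896
Σfm² = 60518.75
Σf(m − x̄)² = Σfm² − (Σfm)²/n = 60518.75 − 1982.5²/67 = 1857.4627
Sample variance = 1857.4627 / 66 = 28.1434

28.143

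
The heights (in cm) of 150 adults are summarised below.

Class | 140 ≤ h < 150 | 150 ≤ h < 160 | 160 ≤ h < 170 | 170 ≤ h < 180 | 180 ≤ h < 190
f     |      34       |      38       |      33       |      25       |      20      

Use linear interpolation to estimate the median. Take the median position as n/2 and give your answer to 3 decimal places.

160.909

Cumulative frequencies: 34, 72, 105, 130, 150
n = 150; position = n/2 = 75.
This falls in the class 160 ≤ h < 170: L = 160, F = 72, f = 33, h = 10.
Median ≈ 160 + ((75 − 72) / 33) × 10 = 160.9091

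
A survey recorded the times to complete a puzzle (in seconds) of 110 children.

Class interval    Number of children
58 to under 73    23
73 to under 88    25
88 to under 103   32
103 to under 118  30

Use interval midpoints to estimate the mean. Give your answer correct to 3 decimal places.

Midpoints: 65.5, 80.5, 95.5, 110.5
Σfm = 23×65.5 + 25×80.5 + 32×95.5 + 30×110.5 = 9890
n = Σf = 110
Mean = 9890 / 110 = 89.9091

89.909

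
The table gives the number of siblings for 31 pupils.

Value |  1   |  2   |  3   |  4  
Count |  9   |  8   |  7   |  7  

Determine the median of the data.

2

Cumulative frequencies: 9, 17, 24, 31
n = 31, so the median is the value in position (n+1)/2 = 16.
Position 16 falls at value 2.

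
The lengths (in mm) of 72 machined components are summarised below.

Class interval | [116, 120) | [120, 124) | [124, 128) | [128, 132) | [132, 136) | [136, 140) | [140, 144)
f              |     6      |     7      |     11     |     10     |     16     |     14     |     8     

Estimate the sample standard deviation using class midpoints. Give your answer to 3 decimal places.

Midpoints: 118, 122, 126, 130, 134, 138, 142
n = 72, Σfm = 9460, mean = 131.3889
Σfm² = 1246592
Σf(m − x̄)² = Σfm² − (Σfm)²/n = 1246592 − 9460²/72 = 3653.1111
Sample variance = 3653.1111 / 71 = 51.4523
Standard deviation = √51.4523 = 7.1730

7.173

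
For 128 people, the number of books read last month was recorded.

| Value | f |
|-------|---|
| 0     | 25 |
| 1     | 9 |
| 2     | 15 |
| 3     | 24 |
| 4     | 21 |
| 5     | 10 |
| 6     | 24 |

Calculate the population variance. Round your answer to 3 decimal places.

4.319

Values: 0, 1, 2, 3, 4, 5, 6
n = 128, Σfx = 389, mean = 3.0391
Σfx² = 1735
Σf(x − x̄)² = Σfx² − (Σfx)²/n = 1735 − 389²/128 = 552.8047
Population variance = 552.8047 / 128 = 4.3188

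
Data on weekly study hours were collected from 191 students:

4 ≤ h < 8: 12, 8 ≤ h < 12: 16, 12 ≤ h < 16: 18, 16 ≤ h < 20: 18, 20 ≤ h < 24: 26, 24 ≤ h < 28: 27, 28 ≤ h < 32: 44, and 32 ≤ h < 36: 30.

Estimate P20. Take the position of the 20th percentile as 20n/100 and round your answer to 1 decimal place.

Cumulative frequencies: 12, 28, 46, 64, 90, 117, 161, 191
n = 191; position = 20n/100 = 38.2.
This falls in the class 12 ≤ h < 16: L = 12, F = 28, f = 18, h = 4.
20th percentile ≈ 12 + ((38.2 − 28) / 18) × 4 = 14.2667

14.3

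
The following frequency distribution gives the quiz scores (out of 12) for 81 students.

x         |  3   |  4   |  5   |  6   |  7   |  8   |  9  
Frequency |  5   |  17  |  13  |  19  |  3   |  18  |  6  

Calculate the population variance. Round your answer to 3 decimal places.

3.144

Values: 3, 4, 5, 6, 7, 8, 9
n = 81, Σfx = 481, mean = 5.9383
Σfx² = 3111
Σf(x − x̄)² = Σfx² − (Σfx)²/n = 3111 − 481²/81 = 254.6914
Population variance = 254.6914 / 81 = 3.1443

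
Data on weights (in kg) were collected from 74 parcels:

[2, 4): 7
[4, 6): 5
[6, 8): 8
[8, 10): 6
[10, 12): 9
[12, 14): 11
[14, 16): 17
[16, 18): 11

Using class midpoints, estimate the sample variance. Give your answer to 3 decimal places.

20.313

Midpoints: 3, 5, 7, 9, 11, 13, 15, 17
n = 74, Σfm = 840, mean = 11.3514
Σfm² = 11018
Σf(m − x̄)² = Σfm² − (Σfm)²/n = 11018 − 840²/74 = 1482.8649
Sample variance = 1482.8649 / 73 = 20.3132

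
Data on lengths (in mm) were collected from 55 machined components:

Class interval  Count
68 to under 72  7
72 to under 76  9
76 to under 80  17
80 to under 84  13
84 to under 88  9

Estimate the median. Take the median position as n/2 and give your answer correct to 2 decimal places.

78.71

Cumulative frequencies: 7, 16, 33, 46, 55
n = 55; position = n/2 = 27.5.
This falls in the class 76 to under 80: L = 76, F = 16, f = 17, h = 4.
Median ≈ 76 + ((27.5 − 16) / 17) × 4 = 78.7059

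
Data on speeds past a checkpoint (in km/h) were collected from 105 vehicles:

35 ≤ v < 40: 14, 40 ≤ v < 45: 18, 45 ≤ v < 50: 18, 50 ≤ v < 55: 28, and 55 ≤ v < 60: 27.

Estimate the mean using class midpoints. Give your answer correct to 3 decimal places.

Midpoints: 37.5, 42.5, 47.5, 52.5, 57.5
Σfm = 14×37.5 + 18×42.5 + 18×47.5 + 28×52.5 + 27×57.5 = 5167.5
n = Σf = 105
Mean = 5167.5 / 105 = 49.2143

49.214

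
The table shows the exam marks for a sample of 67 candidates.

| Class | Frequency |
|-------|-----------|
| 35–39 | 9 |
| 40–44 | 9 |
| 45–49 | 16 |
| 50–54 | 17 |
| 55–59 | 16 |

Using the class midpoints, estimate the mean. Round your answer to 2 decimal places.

Midpoints: 37, 42, 47, 52, 57
Σfm = 9×37 + 9×42 + 16×47 + 17×52 + 16×57 = 3259
n = Σf = 67
Mean = 3259 / 67 = 48.6418

48.64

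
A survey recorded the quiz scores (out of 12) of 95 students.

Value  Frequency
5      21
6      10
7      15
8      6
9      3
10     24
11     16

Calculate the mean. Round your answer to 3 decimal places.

8.011

Values: 5, 6, 7, 8, 9, 10, 11
Σfx = 21×5 + 10×6 + 15×7 + 6×8 + 3×9 + 24×10 + 16×11 = 761
n = Σf = 95
Mean = 761 / 95 = 8.0105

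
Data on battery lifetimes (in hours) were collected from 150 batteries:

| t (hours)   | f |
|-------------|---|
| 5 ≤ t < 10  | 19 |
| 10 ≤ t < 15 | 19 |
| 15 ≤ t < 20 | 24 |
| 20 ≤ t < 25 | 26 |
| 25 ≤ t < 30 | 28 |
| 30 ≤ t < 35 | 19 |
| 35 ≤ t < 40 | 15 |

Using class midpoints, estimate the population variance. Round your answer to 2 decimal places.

Midpoints: 7.5, 12.5, 17.5, 22.5, 27.5, 32.5, 37.5
n = 150, Σfm = 3335, mean = 22.2333
Σfm² = 86887.5
Σf(m − x̄)² = Σfm² − (Σfm)²/n = 86887.5 − 3335²/150 = 12739.3333
Population variance = 12739.3333 / 150 = 84.9289

84.93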